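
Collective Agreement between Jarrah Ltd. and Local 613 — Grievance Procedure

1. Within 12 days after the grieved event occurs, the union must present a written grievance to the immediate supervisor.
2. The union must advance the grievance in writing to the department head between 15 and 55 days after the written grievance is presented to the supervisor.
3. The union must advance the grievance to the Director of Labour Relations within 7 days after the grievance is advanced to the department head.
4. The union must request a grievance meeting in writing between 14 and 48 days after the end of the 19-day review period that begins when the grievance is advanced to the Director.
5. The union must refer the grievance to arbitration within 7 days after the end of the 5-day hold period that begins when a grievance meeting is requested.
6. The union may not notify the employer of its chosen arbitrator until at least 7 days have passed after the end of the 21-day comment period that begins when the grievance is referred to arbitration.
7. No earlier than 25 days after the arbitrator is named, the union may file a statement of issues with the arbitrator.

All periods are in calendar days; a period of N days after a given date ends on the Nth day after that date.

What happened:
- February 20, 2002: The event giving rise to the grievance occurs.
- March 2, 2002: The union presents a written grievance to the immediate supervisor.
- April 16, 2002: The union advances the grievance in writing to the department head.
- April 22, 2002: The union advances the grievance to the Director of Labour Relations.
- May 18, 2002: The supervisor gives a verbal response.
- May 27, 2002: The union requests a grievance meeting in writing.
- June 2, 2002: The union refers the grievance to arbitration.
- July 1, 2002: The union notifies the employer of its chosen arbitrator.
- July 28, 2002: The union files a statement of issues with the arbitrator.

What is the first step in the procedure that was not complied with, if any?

None — every step was satisfied

Step 1: 12 days after February 20, 2002 (when the grieved event occurs) is March 4, 2002; done March 2, 2002 — timely.
Step 2: the window is 15–55 days after March 2, 2002 (when the written grievance is presented to the supervisor), so March 17, 2002 through April 26, 2002; done April 16, 2002, which is between those dates.
Step 3: 7 days after April 16, 2002 (when the grievance is advanced to the department head) is April 23, 2002; April 22, 2002 is within that limit.
Step 4: the window is 14–48 days after May 11, 2002 (end of the 19-day review period, which began when the grievance is advanced to the Director on April 22, 2002), so May 25, 2002 through June 28, 2002; done May 27, 2002, which is between those dates.
Step 5: 7 days after June 1, 2002 (end of the 5-day hold period, which began when a grievance meeting is requested on May 27, 2002) is June 8, 2002; done June 2, 2002 — timely.
Step 6: the earliest permitted date is 7 days after June 23, 2002 (end of the 21-day comment period, which began when the grievance is referred to arbitration on June 2, 2002), i.e. June 30, 2002; July 1, 2002 is on or after that date.
Step 7: the earliest permitted date is 25 days after July 1, 2002 (when the arbitrator is named), i.e. July 26, 2002; July 28, 2002 is on or after that date.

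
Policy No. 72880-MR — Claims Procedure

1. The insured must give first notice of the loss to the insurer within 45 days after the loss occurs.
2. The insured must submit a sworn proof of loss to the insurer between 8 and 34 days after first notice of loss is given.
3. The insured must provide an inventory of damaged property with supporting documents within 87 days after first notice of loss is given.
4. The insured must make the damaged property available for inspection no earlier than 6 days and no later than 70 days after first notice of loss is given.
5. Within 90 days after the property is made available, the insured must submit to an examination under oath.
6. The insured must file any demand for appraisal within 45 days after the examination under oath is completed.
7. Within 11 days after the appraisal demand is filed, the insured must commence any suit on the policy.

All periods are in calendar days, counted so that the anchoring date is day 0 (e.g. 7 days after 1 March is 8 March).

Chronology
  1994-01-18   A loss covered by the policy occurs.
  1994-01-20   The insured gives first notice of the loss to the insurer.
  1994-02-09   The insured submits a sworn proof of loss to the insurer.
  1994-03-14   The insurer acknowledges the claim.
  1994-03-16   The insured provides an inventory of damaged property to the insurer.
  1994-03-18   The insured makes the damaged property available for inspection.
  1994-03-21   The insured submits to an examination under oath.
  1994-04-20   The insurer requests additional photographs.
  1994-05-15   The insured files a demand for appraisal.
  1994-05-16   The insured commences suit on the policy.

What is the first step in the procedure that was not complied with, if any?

Step 6

(1) due by 1994-01-18 + 45 days = 1994-03-04; done 1994-01-20 — timely.
(2) the permitted window runs from 1994-01-20 + 8 = 1994-01-28 to 1994-01-20 + 34 = 1994-02-23; 1994-02-09 falls inside that range.
(3) due by 1994-01-20 + 87 days = 1994-04-17; done 1994-03-16 — timely.
(4) the permitted window runs from 1994-01-20 + 6 = 1994-01-26 to 1994-01-20 + 70 = 1994-03-31; done 1994-03-18, which is between those dates.
(5) due by 1994-03-18 + 90 days = 1994-06-16; 1994-03-21 is within that limit.
(6) due by 1994-03-21 + 45 days = 1994-05-05; 1994-05-15 misses that deadline by 10 days.
Later steps need not be reached.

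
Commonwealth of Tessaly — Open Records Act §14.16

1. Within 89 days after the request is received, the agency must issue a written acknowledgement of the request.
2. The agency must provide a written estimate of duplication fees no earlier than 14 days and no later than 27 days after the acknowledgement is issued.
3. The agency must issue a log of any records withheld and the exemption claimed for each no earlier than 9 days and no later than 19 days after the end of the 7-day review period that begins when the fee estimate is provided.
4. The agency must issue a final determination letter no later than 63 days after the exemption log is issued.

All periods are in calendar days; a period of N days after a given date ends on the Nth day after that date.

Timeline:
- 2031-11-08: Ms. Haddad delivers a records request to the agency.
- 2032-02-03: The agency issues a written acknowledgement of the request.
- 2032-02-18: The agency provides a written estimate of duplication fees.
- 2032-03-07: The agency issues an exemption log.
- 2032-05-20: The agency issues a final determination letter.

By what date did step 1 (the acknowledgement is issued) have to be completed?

Step 1 runs from 2031-11-08, when the request is received. 89 days after 2031-11-08 is 2032-02-05.

2032-02-05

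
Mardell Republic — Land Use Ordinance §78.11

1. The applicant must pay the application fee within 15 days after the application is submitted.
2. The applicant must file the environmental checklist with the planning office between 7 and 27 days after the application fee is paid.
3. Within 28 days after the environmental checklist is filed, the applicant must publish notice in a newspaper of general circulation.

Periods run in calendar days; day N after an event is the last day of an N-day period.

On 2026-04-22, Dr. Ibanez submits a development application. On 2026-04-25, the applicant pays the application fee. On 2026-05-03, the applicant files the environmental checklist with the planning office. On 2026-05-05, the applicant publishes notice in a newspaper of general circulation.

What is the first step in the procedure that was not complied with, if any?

None — every step was satisfied

(1) due by 2026-04-22 + 15 days = 2026-05-07; 2026-04-25 is within that limit.
(2) the permitted window runs from 2026-04-25 + 7 = 2026-05-02 to 2026-04-25 + 27 = 2026-05-22; done 2026-05-03, which is between those dates.
(3) due by 2026-05-03 + 28 days = 2026-05-31; 2026-05-05 is within that limit.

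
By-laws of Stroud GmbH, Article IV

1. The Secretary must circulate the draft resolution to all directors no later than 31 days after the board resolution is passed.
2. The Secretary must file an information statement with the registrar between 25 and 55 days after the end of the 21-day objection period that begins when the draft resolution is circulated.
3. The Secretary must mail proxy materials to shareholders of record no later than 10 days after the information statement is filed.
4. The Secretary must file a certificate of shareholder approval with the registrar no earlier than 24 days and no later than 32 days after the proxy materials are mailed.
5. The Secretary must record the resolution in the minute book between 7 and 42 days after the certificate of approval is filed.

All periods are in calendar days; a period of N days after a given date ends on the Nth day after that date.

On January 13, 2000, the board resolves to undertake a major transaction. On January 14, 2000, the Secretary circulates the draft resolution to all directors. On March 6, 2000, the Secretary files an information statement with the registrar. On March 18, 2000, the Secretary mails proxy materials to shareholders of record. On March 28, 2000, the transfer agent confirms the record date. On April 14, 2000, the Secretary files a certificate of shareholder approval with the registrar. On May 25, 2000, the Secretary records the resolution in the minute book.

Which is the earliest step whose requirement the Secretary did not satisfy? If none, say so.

Step 3

(1) due by January 13, 2000 + 31 days = February 13, 2000; completed January 14, 2000, before the deadline.
(2) the permitted window runs from February 4, 2000 + 25 = February 29, 2000 to February 4, 2000 + 55 = March 30, 2000; done March 6, 2000 — within the window.
(3) due by March 6, 2000 + 10 days = March 16, 2000; done March 18, 2000 — 2 days late.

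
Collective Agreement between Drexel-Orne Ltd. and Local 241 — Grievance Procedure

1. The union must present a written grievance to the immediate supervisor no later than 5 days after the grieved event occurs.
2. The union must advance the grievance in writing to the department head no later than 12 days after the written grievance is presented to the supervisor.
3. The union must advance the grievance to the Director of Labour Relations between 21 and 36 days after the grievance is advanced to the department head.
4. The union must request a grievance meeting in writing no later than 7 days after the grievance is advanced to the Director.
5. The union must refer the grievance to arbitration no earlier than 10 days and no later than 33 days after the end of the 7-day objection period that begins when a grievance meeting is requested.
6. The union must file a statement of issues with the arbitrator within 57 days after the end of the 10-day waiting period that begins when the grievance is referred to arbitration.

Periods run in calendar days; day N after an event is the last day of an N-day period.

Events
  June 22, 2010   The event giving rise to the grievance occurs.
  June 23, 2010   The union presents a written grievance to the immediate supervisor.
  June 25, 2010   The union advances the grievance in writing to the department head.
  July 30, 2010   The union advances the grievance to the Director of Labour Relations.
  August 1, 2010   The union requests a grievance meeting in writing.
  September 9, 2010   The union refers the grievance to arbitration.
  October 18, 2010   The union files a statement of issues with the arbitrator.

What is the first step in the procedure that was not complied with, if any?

None — every step was satisfied

Step 1: 5 days after June 22, 2010 (when the grieved event occurs) is June 27, 2010; June 23, 2010 is within that limit.
Step 2: 12 days after June 23, 2010 (when the written grievance is presented to the supervisor) is July 5, 2010; June 25, 2010 is within that limit.
Step 3: the window is 21–36 days after June 25, 2010 (when the grievance is advanced to the department head), so July 16, 2010 through July 31, 2010; done July 30, 2010, which is between those dates.
Step 4: 7 days after July 30, 2010 (when the grievance is advanced to the Director) is August 6, 2010; completed August 1, 2010, before the deadline.
Step 5: the window is 10–33 days after August 8, 2010 (end of the 7-day objection period, which began when a grievance meeting is requested on August 1, 2010), so August 18, 2010 through September 10, 2010; September 9, 2010 falls inside that range.
Step 6: 57 days after September 19, 2010 (end of the 10-day waiting period, which began when the grievance is referred to arbitration on September 9, 2010) is November 15, 2010; done October 18, 2010 — timely.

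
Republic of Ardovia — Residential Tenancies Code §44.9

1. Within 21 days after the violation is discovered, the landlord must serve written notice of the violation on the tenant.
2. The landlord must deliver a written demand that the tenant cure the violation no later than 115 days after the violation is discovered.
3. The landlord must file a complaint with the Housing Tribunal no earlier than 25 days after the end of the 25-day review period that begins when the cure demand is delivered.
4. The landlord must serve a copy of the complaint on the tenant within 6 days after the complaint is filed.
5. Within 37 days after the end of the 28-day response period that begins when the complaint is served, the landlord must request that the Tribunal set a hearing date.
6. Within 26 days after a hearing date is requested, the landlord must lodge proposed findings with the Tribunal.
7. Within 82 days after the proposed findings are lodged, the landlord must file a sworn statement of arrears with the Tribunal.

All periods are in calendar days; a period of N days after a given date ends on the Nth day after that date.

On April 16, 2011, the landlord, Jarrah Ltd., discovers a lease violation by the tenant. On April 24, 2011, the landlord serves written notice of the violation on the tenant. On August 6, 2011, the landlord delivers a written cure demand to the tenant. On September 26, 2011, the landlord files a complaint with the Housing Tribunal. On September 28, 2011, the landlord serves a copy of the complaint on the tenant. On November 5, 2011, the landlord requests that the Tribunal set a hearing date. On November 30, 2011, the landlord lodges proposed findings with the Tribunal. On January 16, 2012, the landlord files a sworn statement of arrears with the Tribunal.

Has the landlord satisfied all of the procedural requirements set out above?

Yes

Step 1 — counting 21 days from April 16, 2011 (when the violation is discovered) gives a deadline of May 7, 2011; done April 24, 2011 — timely.
Step 2 — counting 115 days from April 16, 2011 (when the violation is discovered) gives a deadline of August 9, 2011; August 6, 2011 is within that limit.
Step 3 — must wait 25 days from August 31, 2011 (end of the 25-day review period, which began when the cure demand is delivered on August 6, 2011), so not before September 25, 2011; done September 26, 2011, after the minimum wait.
Step 4 — counting 6 days from September 26, 2011 (when the complaint is filed) gives a deadline of October 2, 2011; completed September 28, 2011, before the deadline.
Step 5 — counting 37 days from October 26, 2011 (end of the 28-day response period, which began when the complaint is served on September 28, 2011) gives a deadline of December 2, 2011; completed November 5, 2011, before the deadline.
Step 6 — counting 26 days from November 5, 2011 (when a hearing date is requested) gives a deadline of December 1, 2011; November 30, 2011 is within that limit.
Step 7 — counting 82 days from November 30, 2011 (when the proposed findings are lodged) gives a deadline of February 20, 2012; done January 16, 2012 — timely.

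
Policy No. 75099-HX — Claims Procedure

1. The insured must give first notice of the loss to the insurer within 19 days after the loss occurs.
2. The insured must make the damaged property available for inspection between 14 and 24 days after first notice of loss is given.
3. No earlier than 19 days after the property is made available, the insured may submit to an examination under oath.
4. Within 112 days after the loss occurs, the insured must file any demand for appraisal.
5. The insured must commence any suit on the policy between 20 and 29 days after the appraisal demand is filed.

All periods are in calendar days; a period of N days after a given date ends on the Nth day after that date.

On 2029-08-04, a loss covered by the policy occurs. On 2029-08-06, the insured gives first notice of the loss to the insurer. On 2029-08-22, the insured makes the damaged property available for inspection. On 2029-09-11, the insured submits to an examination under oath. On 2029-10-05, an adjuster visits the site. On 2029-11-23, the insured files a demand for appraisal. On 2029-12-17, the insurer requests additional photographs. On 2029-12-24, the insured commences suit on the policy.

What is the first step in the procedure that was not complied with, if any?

(1) due by 2029-08-04 + 19 days = 2029-08-23; 2029-08-06 is within that limit.
(2) the permitted window runs from 2029-08-06 + 14 = 2029-08-20 to 2029-08-06 + 24 = 2029-08-30; done 2029-08-22, which is between those dates.
(3) permitted from 2029-08-22 + 19 days = 2029-09-10 onward; done 2029-09-11 — permitted.
(4) due by 2029-08-04 + 112 days = 2029-11-24; completed 2029-11-23, before the deadline.
(5) the permitted window runs from 2029-11-23 + 20 = 2029-12-13 to 2029-11-23 + 29 = 2029-12-22; done 2029-12-24 — 2 days after the window closed.
The procedure was therefore not followed at step 5.

Step 5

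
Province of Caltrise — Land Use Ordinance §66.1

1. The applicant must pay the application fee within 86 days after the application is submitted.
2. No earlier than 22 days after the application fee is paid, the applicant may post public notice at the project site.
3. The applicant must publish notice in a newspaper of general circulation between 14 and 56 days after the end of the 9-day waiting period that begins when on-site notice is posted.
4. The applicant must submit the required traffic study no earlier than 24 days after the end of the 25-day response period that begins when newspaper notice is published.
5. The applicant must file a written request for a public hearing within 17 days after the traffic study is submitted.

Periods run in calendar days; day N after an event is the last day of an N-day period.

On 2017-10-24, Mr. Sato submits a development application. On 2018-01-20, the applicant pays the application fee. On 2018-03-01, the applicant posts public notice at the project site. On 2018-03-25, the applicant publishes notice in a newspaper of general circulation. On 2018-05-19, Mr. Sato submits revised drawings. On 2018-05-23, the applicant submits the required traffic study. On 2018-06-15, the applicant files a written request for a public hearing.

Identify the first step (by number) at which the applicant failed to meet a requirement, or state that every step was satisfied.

Step 1

(1) due by 2017-10-24 + 86 days = 2018-01-18; not done until 2018-01-20, 2 days after the deadline.
That is the first point of non-compliance.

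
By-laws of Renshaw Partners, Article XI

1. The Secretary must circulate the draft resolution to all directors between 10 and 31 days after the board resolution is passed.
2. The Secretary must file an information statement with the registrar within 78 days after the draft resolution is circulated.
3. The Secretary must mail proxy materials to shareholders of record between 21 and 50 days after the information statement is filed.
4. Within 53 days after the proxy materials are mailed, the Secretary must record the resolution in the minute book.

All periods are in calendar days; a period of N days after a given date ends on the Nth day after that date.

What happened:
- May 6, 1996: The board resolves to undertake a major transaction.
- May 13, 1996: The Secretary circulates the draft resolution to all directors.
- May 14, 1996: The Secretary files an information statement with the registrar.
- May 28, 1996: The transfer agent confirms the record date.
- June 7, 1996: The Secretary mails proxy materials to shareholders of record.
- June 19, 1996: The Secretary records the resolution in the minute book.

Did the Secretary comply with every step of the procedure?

No

Step 1 — 10 and 31 days from May 6, 1996 (when the board resolution is passed) are May 16, 1996 and June 6, 1996 respectively; May 13, 1996 is 3 days too early.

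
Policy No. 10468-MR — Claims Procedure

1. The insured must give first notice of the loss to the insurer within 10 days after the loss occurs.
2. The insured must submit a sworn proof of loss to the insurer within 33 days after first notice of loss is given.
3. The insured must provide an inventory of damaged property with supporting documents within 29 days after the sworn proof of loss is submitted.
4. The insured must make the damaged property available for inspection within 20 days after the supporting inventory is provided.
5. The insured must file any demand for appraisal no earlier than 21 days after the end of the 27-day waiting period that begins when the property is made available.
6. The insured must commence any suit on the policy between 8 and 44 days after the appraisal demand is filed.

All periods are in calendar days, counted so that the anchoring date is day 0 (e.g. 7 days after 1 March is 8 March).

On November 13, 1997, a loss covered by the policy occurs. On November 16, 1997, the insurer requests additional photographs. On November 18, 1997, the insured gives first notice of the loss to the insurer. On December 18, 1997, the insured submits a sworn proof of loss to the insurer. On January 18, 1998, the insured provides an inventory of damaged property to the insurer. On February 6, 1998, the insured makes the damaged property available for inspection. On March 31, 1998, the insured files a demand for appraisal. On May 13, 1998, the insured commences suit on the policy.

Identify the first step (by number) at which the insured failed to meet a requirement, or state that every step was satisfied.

Step 3

Step 1: 10 days after November 13, 1997 (when the loss occurs) is November 23, 1997; done November 18, 1997 — timely.
Step 2: 33 days after November 18, 1997 (when first notice of loss is given) is December 21, 1997; December 18, 1997 is within that limit.
Step 3: 29 days after December 18, 1997 (when the sworn proof of loss is submitted) is January 16, 1998; not done until January 18, 1998, 2 days after the deadline.
That is the first point of non-compliance.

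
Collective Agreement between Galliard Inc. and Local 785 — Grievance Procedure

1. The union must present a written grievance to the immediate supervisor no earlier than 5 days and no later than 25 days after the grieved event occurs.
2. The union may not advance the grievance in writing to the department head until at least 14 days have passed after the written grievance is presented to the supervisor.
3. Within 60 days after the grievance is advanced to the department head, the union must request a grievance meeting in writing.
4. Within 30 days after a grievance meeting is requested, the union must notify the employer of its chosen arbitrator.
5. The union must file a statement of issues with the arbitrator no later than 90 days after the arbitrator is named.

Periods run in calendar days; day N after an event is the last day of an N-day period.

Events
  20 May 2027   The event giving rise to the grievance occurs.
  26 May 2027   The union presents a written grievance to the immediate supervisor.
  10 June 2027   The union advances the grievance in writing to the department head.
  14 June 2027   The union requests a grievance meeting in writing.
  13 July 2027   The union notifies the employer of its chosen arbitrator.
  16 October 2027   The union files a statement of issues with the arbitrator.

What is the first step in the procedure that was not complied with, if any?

Step 1: the window is 5–25 days after 20 May 2027 (when the grieved event occurs), so 25 May 2027 through 14 June 2027; done 26 May 2027 — within the window.
Step 2: the earliest permitted date is 14 days after 26 May 2027 (when the written grievance is presented to the supervisor), i.e. 9 June 2027; done 10 June 2027 — permitted.
Step 3: 60 days after 10 June 2027 (when the grievance is advanced to the department head) is 9 August 2027; completed 14 June 2027, before the deadline.
Step 4: 30 days after 14 June 2027 (when a grievance meeting is requested) is 14 July 2027; 13 July 2027 is within that limit.
Step 5: 90 days after 13 July 2027 (when the arbitrator is named) is 11 October 2027; not done until 16 October 2027, 5 days after the deadline.

Step 5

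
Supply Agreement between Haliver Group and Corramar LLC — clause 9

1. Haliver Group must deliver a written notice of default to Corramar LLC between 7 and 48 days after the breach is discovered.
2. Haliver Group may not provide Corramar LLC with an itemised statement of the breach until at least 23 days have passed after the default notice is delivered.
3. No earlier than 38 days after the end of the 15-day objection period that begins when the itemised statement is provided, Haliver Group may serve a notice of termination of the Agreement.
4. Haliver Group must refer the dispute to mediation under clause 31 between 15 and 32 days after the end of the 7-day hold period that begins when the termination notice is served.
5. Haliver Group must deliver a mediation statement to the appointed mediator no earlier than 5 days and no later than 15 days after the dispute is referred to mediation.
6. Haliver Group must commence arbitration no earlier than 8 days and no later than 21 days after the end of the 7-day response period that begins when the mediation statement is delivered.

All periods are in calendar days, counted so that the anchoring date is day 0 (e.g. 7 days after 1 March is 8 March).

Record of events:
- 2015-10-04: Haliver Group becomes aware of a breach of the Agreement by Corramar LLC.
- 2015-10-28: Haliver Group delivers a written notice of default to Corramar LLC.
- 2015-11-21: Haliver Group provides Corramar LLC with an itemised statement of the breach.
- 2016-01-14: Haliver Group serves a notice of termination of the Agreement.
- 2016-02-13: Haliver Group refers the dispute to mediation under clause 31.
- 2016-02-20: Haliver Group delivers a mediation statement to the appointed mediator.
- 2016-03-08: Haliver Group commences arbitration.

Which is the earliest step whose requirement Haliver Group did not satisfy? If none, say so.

Step 1 — 7 and 48 days from 2015-10-04 (when the breach is discovered) are 2015-10-11 and 2015-11-21 respectively; done 2015-10-28, which is between those dates.
Step 2 — must wait 23 days from 2015-10-28 (when the default notice is delivered), so not before 2015-11-20; done 2015-11-21 — permitted.
Step 3 — must wait 38 days from 2015-12-06 (end of the 15-day objection period, which began when the itemised statement is provided on 2015-11-21), so not before 2016-01-13; done 2016-01-14 — permitted.
Step 4 — 15 and 32 days from 2016-01-21 (end of the 7-day hold period, which began when the termination notice is served on 2016-01-14) are 2016-02-05 and 2016-02-22 respectively; done 2016-02-13 — within the window.
Step 5 — 5 and 15 days from 2016-02-13 (when the dispute is referred to mediation) are 2016-02-18 and 2016-02-28 respectively; done 2016-02-20, which is between those dates.
Step 6 — 8 and 21 days from 2016-02-27 (end of the 7-day response period, which began when the mediation statement is delivered on 2016-02-20) are 2016-03-06 and 2016-03-19 respectively; done 2016-03-08, which is between those dates.

None — every step was satisfied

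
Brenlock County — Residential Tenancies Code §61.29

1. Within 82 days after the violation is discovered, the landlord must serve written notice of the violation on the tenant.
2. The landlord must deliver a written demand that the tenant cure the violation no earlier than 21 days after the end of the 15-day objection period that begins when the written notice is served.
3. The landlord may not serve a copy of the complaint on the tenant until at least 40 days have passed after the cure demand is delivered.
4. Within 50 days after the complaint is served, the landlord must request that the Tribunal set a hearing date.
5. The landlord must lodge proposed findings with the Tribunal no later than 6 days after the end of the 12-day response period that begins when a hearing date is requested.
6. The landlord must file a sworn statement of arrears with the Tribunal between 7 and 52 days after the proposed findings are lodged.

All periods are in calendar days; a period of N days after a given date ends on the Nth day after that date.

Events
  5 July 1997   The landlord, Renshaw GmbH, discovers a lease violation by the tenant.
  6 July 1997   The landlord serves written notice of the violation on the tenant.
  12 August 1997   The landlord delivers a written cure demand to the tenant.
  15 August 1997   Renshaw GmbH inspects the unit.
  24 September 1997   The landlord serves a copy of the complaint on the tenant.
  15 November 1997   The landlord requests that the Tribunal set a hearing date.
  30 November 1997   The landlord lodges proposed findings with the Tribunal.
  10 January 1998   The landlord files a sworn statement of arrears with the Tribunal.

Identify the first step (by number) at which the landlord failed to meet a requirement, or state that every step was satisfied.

Step 1: 82 days after 5 July 1997 (when the violation is discovered) is 25 September 1997; completed 6 July 1997, before the deadline.
Step 2: the earliest permitted date is 21 days after 21 July 1997 (end of the 15-day objection period, which began when the written notice is served on 6 July 1997), i.e. 11 August 1997; done 12 August 1997, after the minimum wait.
Step 3: the earliest permitted date is 40 days after 12 August 1997 (when the cure demand is delivered), i.e. 21 September 1997; done 24 September 1997 — permitted.
Step 4: 50 days after 24 September 1997 (when the complaint is served) is 13 November 1997; 15 November 1997 misses that deadline by 2 days.

Step 4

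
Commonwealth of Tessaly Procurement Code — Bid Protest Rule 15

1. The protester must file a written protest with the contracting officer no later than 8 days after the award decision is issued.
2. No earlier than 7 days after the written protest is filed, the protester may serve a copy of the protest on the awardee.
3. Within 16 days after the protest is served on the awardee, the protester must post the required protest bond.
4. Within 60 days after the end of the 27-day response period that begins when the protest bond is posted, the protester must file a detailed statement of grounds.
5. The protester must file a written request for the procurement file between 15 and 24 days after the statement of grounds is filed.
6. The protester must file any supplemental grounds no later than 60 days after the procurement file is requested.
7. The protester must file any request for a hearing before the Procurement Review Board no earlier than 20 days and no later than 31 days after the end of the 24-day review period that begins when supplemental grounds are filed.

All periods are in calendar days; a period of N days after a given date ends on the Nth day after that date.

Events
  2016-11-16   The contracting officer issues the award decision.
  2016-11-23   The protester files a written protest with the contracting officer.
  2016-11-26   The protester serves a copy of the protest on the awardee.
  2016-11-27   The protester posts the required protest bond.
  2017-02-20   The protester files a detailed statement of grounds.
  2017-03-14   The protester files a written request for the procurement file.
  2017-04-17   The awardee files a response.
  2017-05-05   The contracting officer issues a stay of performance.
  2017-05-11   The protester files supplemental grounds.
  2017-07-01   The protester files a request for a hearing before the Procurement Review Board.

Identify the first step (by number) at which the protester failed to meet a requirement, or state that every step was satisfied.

(1) due by 2016-11-16 + 8 days = 2016-11-24; 2016-11-23 is within that limit.
(2) permitted from 2016-11-23 + 7 days = 2016-11-30 onward; 2016-11-26 is 4 days before the earliest permitted date.
Later steps need not be reached.

Step 2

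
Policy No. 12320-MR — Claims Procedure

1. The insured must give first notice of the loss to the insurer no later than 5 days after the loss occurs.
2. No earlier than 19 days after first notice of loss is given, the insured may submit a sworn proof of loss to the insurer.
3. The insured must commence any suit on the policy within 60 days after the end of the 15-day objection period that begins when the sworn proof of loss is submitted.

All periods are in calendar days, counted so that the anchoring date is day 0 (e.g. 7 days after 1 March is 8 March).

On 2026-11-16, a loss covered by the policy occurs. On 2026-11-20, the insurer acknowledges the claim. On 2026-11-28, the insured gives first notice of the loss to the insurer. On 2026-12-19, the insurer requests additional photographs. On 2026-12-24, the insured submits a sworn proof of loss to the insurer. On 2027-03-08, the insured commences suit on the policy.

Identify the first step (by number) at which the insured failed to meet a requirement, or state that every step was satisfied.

Step 1

Step 1: 5 days after 2026-11-16 (when the loss occurs) is 2026-11-21; done 2026-11-28 — 7 days late.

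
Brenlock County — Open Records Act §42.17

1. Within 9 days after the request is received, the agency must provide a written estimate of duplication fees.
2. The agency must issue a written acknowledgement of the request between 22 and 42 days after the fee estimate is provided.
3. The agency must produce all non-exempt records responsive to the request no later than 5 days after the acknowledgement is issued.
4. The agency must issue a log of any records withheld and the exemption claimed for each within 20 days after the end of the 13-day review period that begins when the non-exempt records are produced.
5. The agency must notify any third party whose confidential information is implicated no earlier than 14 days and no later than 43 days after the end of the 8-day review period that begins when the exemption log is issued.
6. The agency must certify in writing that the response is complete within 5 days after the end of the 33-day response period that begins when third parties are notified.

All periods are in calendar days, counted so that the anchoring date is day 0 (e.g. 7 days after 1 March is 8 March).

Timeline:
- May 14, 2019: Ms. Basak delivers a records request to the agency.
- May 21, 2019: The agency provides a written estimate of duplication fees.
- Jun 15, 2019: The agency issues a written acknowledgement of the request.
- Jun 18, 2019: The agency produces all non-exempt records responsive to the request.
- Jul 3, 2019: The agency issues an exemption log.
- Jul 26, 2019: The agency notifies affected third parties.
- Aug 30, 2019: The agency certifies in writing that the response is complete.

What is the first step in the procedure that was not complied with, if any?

Step 1: 9 days after May 14, 2019 (when the request is received) is May 23, 2019; completed May 21, 2019, before the deadline.
Step 2: the window is 22–42 days after May 21, 2019 (when the fee estimate is provided), so Jun 12, 2019 through Jul 2, 2019; done Jun 15, 2019 — within the window.
Step 3: 5 days after Jun 15, 2019 (when the acknowledgement is issued) is Jun 20, 2019; done Jun 18, 2019 — timely.
Step 4: 20 days after Jul 1, 2019 (end of the 13-day review period, which began when the non-exempt records are produced on Jun 18, 2019) is Jul 21, 2019; completed Jul 3, 2019, before the deadline.
Step 5: the window is 14–43 days after Jul 11, 2019 (end of the 8-day review period, which began when the exemption log is issued on Jul 3, 2019), so Jul 25, 2019 through Aug 23, 2019; Jul 26, 2019 falls inside that range.
Step 6: 5 days after Aug 28, 2019 (end of the 33-day response period, which began when third parties are notified on Jul 26, 2019) is Sep 2, 2019; done Aug 30, 2019 — timely.

None — every step was satisfied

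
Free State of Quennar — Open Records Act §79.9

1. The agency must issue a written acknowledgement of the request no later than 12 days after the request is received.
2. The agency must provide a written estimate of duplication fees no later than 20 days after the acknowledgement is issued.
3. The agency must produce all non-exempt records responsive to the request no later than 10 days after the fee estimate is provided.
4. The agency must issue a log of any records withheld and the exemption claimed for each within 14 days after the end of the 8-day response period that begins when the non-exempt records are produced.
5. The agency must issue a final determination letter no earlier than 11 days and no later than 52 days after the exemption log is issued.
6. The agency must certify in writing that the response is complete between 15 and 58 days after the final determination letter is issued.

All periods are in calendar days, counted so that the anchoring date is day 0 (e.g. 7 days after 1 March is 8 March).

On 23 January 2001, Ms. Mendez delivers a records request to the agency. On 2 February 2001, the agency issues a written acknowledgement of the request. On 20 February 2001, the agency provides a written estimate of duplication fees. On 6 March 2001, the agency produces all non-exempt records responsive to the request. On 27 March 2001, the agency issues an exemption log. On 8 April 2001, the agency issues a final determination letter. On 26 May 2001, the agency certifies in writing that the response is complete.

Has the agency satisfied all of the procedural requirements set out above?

No

Step 1: 12 days after 23 January 2001 (when the request is received) is 4 February 2001; done 2 February 2001 — timely.
Step 2: 20 days after 2 February 2001 (when the acknowledgement is issued) is 22 February 2001; completed 20 February 2001, before the deadline.
Step 3: 10 days after 20 February 2001 (when the fee estimate is provided) is 2 March 2001; not done until 6 March 2001, 4 days after the deadline.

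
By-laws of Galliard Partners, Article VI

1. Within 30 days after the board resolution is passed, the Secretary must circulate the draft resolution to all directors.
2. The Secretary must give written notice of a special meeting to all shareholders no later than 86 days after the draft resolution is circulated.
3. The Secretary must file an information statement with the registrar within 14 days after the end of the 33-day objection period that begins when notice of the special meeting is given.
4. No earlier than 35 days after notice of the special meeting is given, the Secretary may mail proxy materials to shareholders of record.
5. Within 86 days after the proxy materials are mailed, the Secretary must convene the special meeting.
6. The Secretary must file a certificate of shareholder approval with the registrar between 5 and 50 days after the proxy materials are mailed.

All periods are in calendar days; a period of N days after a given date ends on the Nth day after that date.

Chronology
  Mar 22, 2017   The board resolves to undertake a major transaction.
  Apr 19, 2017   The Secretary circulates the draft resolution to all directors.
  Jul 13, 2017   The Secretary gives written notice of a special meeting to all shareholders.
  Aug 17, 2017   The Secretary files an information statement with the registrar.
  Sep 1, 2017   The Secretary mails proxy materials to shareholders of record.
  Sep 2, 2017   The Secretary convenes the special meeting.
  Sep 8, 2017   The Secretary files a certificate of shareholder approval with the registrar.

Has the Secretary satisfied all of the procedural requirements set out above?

(1) due by Mar 22, 2017 + 30 days = Apr 21, 2017; Apr 19, 2017 is within that limit.
(2) due by Apr 19, 2017 + 86 days = Jul 14, 2017; Jul 13, 2017 is within that limit.
(3) due by Aug 15, 2017 + 14 days = Aug 29, 2017; completed Aug 17, 2017, before the deadline.
(4) permitted from Jul 13, 2017 + 35 days = Aug 17, 2017 onward; done Sep 1, 2017 — permitted.
(5) due by Sep 1, 2017 + 86 days = Nov 26, 2017; Sep 2, 2017 is within that limit.
(6) the permitted window runs from Sep 1, 2017 + 5 = Sep 6, 2017 to Sep 1, 2017 + 50 = Oct 21, 2017; done Sep 8, 2017, which is between those dates.

Yes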